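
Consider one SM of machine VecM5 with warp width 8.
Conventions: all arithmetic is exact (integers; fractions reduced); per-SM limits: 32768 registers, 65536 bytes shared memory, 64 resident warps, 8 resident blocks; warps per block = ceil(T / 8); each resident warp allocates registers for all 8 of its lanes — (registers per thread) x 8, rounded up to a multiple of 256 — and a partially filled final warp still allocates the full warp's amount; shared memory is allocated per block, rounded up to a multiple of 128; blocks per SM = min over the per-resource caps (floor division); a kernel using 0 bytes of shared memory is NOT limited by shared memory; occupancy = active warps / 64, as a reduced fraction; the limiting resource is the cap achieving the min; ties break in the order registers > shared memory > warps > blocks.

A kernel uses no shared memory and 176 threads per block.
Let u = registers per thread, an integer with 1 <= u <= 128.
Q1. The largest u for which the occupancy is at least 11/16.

Answer: u = 64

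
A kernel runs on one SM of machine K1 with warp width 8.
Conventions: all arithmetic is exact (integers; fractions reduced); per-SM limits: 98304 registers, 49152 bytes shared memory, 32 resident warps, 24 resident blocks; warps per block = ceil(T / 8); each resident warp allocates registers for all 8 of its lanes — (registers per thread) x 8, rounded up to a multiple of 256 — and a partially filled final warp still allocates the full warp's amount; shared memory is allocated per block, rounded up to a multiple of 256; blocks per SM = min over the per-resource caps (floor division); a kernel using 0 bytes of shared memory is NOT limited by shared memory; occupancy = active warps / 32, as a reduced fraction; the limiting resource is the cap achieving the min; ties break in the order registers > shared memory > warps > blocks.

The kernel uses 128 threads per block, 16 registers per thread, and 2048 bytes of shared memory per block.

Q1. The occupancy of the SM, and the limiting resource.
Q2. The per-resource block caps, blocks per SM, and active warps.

Answer: occupancy 1, limited by warps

registers: 24 blocks
shared memory: 24 blocks
warps: 2 blocks
blocks: 24 blocks

Answer: 2 blocks, 32 active warps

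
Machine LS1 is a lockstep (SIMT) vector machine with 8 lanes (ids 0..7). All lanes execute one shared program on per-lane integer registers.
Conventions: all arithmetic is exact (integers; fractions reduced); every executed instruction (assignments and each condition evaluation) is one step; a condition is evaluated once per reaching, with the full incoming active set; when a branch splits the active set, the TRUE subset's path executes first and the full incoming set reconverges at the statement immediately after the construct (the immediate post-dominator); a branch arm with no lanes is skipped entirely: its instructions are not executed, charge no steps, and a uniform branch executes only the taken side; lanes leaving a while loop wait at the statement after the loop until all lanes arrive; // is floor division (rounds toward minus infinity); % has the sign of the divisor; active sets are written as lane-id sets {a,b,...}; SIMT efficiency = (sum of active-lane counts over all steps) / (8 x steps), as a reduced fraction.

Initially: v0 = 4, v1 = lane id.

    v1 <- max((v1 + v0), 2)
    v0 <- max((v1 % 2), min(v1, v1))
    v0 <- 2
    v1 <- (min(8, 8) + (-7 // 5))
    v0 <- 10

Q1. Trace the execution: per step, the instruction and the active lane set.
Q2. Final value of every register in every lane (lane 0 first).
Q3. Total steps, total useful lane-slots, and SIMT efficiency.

step 0: v1 <- max((v1 + v0), 2)      {0,1,2,3,4,5,6,7}
step 1: v0 <- max((v1 % 2), min(v1, v1)) {0,1,2,3,4,5,6,7}
step 2: v0 <- 2                      {0,1,2,3,4,5,6,7}
step 3: v1 <- (min(8, 8) + (-7 // 5)) {0,1,2,3,4,5,6,7}
step 4: v0 <- 10                     {0,1,2,3,4,5,6,7}

Answer: 5 steps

v0: 10,10,10,10,10,10,10,10
v1: 6,6,6,6,6,6,6,6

steps = 5; useful = 40; efficiency = 40/40 = 1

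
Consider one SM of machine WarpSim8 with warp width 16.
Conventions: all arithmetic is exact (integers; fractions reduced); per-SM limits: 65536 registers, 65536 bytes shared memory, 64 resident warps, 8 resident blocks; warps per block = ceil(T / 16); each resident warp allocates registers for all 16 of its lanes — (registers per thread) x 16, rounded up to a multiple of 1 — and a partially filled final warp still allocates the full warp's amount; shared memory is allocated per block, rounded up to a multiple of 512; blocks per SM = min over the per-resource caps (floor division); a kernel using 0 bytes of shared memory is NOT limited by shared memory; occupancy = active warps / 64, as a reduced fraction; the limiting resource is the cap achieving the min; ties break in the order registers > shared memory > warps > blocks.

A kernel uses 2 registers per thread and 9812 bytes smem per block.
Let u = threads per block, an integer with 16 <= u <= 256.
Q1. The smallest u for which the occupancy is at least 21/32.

Answer: u = 97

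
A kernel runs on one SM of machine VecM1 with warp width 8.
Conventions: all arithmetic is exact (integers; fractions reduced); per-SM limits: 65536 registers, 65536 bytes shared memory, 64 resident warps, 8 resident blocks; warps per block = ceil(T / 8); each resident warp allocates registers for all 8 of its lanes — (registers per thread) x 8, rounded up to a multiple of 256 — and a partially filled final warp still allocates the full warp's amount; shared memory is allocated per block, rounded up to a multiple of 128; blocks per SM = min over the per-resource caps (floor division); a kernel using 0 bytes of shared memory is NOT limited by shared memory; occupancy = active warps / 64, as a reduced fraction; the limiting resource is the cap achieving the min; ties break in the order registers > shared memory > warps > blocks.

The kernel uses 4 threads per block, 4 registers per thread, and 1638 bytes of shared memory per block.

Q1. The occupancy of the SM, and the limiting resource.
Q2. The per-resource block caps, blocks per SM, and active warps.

Answer: occupancy 1/8, limited by blocks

registers: 256 blocks
shared memory: 39 blocks
warps: 64 blocks
blocks: 8 blocks

Answer: 8 blocks, 8 active warps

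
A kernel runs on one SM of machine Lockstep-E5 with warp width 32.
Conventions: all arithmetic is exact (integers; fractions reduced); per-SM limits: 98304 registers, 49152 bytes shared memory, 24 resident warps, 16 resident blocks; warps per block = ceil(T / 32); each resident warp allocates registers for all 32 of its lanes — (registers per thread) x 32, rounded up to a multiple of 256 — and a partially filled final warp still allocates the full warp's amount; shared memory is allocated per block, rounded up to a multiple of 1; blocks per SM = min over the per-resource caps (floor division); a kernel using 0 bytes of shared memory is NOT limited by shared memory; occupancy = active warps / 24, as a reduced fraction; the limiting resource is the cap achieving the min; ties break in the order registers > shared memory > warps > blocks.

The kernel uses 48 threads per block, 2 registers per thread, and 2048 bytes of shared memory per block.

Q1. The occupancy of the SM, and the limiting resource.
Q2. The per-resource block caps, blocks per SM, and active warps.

Answer: occupancy 1, limited by warps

registers: 192 blocks
shared memory: 24 blocks
warps: 12 blocks
blocks: 16 blocks

Answer: 12 blocks, 24 active warps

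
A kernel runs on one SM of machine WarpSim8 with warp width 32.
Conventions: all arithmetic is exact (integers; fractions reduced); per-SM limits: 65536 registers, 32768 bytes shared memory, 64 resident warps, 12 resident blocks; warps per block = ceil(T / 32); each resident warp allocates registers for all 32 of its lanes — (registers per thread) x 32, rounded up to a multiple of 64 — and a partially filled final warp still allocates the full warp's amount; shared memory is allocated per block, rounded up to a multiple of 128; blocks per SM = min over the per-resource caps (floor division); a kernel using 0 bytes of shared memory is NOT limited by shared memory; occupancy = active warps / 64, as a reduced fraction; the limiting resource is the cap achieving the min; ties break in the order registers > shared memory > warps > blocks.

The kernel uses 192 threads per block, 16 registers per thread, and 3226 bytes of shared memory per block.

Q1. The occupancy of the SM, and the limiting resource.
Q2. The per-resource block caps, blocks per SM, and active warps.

Answer: occupancy 27/32, limited by shared memory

registers: 21 blocks
shared memory: 9 blocks
warps: 10 blocks
blocks: 12 blocks

Answer: 9 blocks, 54 active warps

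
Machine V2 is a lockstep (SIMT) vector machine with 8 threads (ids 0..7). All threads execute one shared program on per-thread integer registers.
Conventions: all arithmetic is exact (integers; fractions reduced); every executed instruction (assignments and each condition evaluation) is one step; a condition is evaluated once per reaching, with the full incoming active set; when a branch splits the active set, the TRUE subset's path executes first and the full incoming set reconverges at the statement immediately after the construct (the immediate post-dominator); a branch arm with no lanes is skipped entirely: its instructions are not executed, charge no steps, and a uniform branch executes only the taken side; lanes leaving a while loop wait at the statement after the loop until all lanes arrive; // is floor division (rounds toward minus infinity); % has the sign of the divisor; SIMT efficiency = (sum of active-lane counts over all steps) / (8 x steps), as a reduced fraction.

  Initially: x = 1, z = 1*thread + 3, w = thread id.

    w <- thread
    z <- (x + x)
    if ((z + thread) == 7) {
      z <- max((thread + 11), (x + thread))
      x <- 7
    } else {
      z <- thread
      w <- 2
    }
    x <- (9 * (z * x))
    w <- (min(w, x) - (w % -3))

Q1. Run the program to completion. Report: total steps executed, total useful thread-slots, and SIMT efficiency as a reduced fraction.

Answer: 9 steps, 56 useful, 7/9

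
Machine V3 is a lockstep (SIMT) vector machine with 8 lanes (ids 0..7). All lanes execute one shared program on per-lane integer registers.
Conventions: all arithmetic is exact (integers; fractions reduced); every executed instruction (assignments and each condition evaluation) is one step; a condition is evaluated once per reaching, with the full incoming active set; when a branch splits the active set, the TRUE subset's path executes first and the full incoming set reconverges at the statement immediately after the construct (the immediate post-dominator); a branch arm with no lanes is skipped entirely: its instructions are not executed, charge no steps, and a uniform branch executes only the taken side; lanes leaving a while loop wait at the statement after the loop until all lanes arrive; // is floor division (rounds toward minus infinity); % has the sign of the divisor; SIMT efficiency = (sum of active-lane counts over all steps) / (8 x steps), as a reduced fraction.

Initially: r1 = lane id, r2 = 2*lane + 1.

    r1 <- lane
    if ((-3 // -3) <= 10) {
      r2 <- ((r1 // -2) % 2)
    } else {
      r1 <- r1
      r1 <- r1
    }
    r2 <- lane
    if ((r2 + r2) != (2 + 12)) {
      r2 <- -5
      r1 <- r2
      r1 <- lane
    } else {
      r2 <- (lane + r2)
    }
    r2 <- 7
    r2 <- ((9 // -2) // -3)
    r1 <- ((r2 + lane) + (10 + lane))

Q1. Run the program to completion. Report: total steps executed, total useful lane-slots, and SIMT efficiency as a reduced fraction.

Answer: 12 steps, 86 useful, 43/48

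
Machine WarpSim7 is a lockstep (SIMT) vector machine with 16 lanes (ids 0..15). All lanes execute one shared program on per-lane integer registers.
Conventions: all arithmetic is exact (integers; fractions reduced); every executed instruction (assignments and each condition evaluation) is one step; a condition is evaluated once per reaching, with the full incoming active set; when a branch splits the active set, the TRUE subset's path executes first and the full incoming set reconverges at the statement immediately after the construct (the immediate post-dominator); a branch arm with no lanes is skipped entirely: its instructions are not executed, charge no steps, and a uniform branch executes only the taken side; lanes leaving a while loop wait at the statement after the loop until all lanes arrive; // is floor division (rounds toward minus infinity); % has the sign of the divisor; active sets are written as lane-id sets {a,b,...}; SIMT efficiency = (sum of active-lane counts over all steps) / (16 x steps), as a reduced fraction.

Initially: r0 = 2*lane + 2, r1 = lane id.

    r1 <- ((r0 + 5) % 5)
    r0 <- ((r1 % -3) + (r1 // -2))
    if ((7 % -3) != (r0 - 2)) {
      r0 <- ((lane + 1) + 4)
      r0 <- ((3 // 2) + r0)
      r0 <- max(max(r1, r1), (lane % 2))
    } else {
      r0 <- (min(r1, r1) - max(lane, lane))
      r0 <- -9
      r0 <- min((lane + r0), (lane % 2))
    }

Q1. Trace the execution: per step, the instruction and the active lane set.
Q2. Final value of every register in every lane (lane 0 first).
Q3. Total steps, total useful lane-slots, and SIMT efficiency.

step 0: r1 <- ((r0 + 5) % 5)         {0,1,2,3,4,5,6,7,8,9,10,11,12,13,14,15}
step 1: r0 <- ((r1 % -3) + (r1 // -2)) {0,1,2,3,4,5,6,7,8,9,10,11,12,13,14,15}
step 2: eval ((7 % -3) != (r0 - 2))  {0,1,2,3,4,5,6,7,8,9,10,11,12,13,14,15}
step 3: r0 <- ((lane + 1) + 4)       {0,1,2,3,5,6,7,8,10,11,12,13,15}
step 4: r0 <- ((3 // 2) + r0)        {0,1,2,3,5,6,7,8,10,11,12,13,15}
step 5: r0 <- max(max(r1, r1), (lane % 2)) {0,1,2,3,5,6,7,8,10,11,12,13,15}
step 6: r0 <- (min(r1, r1) - max(lane, lane)) {4,9,14}
step 7: r0 <- -9                     {4,9,14}
step 8: r0 <- min((lane + r0), (lane % 2)) {4,9,14}

Answer: 9 steps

r0: 2,4,1,3,-5,2,4,1,3,0,2,4,1,3,0,2
r1: 2,4,1,3,0,2,4,1,3,0,2,4,1,3,0,2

steps = 9; useful = 96; efficiency = 96/144 = 2/3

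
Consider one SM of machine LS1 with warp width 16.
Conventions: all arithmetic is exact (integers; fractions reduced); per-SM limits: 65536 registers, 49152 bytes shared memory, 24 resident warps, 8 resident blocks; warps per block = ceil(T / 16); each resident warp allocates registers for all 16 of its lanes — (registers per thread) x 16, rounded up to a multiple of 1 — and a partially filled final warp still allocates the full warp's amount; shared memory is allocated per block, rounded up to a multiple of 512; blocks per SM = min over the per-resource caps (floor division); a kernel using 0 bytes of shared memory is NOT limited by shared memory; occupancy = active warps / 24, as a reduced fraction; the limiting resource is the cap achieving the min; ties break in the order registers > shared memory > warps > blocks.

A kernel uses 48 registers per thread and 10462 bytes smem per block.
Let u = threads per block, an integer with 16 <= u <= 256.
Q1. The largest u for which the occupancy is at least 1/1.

Answer: u = 192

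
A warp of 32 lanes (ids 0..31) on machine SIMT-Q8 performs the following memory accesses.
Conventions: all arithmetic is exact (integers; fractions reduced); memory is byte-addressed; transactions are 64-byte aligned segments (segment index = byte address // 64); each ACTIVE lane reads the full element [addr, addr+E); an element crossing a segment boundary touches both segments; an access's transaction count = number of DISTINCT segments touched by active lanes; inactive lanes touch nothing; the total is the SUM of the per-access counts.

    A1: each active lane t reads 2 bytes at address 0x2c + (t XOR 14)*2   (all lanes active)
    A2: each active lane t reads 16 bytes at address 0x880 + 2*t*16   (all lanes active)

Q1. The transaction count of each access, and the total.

A1: 2 transactions
A2: 16 transactions

Answer: 2,16; total 18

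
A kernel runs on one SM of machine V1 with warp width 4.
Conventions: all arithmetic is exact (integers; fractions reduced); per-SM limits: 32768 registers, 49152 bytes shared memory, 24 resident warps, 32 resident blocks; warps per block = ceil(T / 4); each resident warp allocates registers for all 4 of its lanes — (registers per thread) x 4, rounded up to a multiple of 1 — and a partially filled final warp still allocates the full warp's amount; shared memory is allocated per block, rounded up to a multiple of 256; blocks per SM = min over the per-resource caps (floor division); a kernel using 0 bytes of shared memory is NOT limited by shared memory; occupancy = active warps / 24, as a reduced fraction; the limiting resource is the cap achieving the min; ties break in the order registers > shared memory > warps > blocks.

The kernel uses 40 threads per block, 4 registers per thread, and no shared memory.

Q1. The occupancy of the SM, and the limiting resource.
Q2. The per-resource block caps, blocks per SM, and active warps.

Answer: occupancy 5/6, limited by warps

registers: 204 blocks
shared memory: no limit (kernel uses none)
warps: 2 blocks
blocks: 32 blocks

Answer: 2 blocks, 20 active warps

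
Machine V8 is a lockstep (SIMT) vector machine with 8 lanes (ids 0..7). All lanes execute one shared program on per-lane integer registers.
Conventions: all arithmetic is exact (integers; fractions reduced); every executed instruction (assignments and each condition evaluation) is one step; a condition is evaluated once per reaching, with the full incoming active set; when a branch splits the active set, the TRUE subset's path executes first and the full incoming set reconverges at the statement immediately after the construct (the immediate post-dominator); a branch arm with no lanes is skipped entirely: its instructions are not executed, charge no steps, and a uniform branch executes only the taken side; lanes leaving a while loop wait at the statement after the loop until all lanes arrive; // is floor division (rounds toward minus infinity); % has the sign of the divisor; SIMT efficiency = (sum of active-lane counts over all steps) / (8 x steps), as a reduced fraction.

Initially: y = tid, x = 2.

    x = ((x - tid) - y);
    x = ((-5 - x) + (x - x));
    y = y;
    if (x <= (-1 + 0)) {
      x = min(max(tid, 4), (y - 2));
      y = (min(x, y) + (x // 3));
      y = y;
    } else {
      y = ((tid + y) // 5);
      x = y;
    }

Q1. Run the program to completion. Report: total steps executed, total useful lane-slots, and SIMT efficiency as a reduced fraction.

Answer: 9 steps, 52 useful, 13/18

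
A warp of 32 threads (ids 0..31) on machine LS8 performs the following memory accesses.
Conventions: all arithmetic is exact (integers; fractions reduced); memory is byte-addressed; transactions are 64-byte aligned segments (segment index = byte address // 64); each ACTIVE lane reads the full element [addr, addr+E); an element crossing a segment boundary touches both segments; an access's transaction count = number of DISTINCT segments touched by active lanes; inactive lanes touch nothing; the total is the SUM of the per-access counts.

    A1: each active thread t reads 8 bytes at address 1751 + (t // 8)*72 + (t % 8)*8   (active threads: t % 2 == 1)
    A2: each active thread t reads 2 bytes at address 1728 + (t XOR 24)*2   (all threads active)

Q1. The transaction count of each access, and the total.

A1: 5 transactions
A2: 1 transaction

Answer: 5,1; total 6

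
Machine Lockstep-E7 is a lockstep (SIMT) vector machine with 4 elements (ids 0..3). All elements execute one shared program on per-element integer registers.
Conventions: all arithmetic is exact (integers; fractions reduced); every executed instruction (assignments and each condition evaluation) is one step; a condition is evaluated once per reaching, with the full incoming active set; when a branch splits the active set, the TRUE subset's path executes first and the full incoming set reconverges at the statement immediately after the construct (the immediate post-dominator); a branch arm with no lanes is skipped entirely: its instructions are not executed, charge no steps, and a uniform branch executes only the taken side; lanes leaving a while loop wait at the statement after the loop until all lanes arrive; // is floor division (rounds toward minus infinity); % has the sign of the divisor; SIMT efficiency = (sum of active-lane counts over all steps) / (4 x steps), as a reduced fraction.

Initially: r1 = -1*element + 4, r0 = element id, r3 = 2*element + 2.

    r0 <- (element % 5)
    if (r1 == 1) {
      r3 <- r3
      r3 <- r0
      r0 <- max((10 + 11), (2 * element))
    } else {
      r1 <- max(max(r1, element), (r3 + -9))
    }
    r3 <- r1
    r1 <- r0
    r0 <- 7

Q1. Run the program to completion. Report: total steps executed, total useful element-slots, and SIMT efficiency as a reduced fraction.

Answer: 9 steps, 26 useful, 13/18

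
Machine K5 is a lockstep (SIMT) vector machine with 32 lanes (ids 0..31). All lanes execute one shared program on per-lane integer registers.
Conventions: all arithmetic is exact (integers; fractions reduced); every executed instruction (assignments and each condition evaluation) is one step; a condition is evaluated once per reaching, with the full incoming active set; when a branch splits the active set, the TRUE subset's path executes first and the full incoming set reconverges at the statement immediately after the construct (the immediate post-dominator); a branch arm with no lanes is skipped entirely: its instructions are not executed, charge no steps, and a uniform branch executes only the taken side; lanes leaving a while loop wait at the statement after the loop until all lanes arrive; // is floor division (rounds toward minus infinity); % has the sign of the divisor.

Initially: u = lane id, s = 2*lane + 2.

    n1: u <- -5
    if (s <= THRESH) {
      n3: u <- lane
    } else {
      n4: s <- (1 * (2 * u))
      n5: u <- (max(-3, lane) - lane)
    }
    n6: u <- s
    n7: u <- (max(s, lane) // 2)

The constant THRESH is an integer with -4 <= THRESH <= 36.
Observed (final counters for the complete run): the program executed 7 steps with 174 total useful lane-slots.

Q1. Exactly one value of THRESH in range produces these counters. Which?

Answer: THRESH = 36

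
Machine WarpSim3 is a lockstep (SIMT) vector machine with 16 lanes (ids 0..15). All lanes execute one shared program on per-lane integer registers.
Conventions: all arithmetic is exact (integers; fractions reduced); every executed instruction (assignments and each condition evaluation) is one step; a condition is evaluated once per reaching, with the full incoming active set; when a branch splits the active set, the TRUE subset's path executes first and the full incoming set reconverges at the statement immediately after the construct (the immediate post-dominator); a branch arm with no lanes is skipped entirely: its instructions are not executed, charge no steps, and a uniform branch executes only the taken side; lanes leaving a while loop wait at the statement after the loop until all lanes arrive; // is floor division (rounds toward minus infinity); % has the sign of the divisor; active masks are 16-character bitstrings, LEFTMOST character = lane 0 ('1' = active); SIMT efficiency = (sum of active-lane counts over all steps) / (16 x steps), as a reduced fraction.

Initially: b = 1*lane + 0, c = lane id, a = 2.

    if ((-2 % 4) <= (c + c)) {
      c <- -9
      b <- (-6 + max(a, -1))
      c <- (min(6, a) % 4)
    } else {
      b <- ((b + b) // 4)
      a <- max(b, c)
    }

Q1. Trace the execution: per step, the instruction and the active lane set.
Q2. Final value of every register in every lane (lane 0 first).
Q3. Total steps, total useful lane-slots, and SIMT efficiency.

step 0: eval ((-2 % 4) <= (c + c))   1111111111111111
step 1: c <- -9                      0111111111111111
step 2: b <- (-6 + max(a, -1))       0111111111111111
step 3: c <- (min(6, a) % 4)         0111111111111111
step 4: b <- ((b + b) // 4)          1000000000000000
step 5: a <- max(b, c)               1000000000000000

Answer: 6 steps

b: 0,-4,-4,-4,-4,-4,-4,-4,-4,-4,-4,-4,-4,-4,-4,-4
c: 0,2,2,2,2,2,2,2,2,2,2,2,2,2,2,2
a: 0,2,2,2,2,2,2,2,2,2,2,2,2,2,2,2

steps = 6; useful = 63; efficiency = 63/96 = 21/32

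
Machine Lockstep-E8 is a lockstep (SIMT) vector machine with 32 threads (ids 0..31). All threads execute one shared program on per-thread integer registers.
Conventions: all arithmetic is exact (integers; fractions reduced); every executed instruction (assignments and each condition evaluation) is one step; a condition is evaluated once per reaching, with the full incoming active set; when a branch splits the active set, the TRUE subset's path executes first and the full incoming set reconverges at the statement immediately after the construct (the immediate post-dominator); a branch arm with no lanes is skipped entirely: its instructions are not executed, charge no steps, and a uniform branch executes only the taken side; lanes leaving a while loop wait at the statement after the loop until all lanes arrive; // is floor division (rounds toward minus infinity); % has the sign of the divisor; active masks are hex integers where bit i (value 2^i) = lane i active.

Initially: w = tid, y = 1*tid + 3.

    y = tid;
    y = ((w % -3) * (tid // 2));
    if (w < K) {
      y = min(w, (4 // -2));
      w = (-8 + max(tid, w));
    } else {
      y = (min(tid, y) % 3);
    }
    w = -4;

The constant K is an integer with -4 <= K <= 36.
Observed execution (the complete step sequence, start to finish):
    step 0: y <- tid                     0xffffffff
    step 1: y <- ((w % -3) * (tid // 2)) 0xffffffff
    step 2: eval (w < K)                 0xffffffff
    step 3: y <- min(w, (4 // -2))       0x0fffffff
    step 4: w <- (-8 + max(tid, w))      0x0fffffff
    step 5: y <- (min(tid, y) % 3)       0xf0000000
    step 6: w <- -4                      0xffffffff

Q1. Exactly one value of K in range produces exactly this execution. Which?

Answer: K = 28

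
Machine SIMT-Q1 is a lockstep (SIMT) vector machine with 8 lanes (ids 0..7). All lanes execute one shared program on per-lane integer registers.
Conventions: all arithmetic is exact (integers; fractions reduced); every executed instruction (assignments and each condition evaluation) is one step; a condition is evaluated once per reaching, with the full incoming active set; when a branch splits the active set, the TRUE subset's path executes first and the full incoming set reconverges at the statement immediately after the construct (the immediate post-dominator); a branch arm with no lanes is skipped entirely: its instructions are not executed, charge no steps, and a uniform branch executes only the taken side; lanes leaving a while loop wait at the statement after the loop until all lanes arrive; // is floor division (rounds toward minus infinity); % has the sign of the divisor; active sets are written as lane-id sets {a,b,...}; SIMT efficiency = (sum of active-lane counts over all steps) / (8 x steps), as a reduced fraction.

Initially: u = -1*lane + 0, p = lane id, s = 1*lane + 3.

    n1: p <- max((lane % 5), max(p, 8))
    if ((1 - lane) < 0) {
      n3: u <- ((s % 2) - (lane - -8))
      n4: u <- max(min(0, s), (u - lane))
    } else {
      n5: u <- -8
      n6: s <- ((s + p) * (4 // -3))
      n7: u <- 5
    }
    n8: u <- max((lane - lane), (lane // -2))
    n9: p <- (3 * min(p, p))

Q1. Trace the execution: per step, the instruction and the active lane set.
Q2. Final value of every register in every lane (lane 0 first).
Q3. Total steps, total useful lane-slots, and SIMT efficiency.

step 0: p <- max((lane % 5), max(p, 8)) {0,1,2,3,4,5,6,7}
step 1: eval ((1 - lane) < 0)        {0,1,2,3,4,5,6,7}
step 2: u <- ((s % 2) - (lane - -8)) {2,3,4,5,6,7}
step 3: u <- max(min(0, s), (u - lane)) {2,3,4,5,6,7}
step 4: u <- -8                      {0,1}
step 5: s <- ((s + p) * (4 // -3))   {0,1}
step 6: u <- 5                       {0,1}
step 7: u <- max((lane - lane), (lane // -2)) {0,1,2,3,4,5,6,7}
step 8: p <- (3 * min(p, p))         {0,1,2,3,4,5,6,7}

Answer: 9 steps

u: 0,0,0,0,0,0,0,0
p: 24,24,24,24,24,24,24,24
s: -22,-24,5,6,7,8,9,10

steps = 9; useful = 50; efficiency = 50/72 = 25/36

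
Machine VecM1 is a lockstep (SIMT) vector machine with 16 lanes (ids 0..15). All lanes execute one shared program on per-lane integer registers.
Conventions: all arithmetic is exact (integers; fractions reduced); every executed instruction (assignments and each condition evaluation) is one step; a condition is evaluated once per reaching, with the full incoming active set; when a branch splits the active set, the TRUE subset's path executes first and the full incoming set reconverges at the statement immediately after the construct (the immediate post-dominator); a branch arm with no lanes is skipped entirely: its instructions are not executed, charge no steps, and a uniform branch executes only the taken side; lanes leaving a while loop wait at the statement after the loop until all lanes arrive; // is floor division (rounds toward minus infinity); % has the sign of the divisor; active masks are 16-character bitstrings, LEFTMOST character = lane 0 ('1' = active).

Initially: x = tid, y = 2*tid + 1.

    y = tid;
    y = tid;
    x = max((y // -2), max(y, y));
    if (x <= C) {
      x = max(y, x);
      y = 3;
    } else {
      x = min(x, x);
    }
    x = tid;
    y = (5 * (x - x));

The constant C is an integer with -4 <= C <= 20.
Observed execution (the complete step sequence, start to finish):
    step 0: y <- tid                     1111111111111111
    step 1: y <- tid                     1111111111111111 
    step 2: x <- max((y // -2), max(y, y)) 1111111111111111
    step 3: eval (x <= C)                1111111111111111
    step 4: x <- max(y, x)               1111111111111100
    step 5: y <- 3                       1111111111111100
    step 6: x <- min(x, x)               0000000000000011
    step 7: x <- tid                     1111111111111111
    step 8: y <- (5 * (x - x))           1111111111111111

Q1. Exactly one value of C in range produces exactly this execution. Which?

Answer: C = 13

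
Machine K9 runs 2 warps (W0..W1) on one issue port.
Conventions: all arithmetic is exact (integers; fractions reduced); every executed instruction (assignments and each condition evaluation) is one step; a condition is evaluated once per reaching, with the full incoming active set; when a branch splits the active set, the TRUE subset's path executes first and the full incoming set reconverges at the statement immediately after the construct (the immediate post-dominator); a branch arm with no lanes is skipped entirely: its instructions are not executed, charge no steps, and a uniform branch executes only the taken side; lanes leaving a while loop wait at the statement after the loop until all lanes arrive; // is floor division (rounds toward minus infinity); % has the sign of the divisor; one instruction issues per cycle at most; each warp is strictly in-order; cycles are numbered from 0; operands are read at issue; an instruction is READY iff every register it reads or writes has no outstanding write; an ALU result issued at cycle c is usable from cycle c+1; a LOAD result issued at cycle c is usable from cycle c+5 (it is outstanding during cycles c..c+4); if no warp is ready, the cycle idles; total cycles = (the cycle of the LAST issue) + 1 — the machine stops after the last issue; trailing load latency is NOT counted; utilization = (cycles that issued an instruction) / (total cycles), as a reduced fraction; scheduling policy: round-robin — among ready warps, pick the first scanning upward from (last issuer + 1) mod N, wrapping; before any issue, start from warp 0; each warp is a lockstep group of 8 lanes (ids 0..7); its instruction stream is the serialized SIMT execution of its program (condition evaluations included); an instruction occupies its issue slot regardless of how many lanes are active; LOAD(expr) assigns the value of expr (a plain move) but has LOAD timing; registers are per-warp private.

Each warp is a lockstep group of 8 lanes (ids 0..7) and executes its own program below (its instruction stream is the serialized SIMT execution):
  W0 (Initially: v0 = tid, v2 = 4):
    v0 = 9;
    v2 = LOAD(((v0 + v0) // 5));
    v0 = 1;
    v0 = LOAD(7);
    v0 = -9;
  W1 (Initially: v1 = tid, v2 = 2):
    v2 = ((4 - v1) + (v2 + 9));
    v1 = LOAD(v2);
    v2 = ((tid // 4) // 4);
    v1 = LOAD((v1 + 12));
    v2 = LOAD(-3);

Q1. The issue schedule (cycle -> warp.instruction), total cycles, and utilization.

cycle 0: W0.I0
cycle 1: W1.I0
cycle 2: W0.I1
cycle 3: W1.I1
cycle 4: W0.I2
cycle 5: W1.I2
cycle 6: W0.I3
cycle 7: idle
cycle 8: W1.I3
cycle 9: W1.I4
cycle 10: idle
cycle 11: W0.I4

Answer: 12 cycles, utilization 5/6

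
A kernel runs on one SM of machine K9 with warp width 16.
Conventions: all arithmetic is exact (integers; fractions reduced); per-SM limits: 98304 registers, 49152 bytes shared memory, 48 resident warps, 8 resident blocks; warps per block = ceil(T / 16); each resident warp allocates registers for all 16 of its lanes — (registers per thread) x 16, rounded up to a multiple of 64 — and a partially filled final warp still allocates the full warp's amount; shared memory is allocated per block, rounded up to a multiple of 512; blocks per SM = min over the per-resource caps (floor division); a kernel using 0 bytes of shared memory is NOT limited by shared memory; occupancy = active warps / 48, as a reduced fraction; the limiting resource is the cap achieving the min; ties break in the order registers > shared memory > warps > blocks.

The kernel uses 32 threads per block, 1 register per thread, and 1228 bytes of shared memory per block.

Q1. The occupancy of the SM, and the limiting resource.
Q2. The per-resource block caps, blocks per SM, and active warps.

Answer: occupancy 1/3, limited by blocks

registers: 768 blocks
shared memory: 32 blocks
warps: 24 blocks
blocks: 8 blocks

Answer: 8 blocks, 16 active warps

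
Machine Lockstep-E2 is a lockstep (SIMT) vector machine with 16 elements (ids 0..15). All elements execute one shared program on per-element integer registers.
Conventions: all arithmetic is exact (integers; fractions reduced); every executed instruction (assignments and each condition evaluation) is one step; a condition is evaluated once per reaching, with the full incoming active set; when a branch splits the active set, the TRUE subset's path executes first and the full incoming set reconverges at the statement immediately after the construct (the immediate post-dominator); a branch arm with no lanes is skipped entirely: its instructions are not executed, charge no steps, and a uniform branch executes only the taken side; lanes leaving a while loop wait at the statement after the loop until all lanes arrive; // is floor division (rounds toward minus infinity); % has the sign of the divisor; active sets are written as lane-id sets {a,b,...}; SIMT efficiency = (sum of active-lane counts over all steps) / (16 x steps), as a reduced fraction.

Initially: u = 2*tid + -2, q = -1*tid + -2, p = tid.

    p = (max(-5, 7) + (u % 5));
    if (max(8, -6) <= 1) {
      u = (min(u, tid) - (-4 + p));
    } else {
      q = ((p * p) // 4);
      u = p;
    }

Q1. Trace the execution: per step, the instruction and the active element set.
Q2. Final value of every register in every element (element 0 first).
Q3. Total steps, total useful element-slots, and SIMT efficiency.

step 0: p <- (max(-5, 7) + (u % 5))  {0,1,2,3,4,5,6,7,8,9,10,11,12,13,14,15}
step 1: eval (max(8, -6) <= 1)       {0,1,2,3,4,5,6,7,8,9,10,11,12,13,14,15}
step 2: q <- ((p * p) // 4)          {0,1,2,3,4,5,6,7,8,9,10,11,12,13,14,15}
step 3: u <- p                       {0,1,2,3,4,5,6,7,8,9,10,11,12,13,14,15}

Answer: 4 steps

u: 10,7,9,11,8,10,7,9,11,8,10,7,9,11,8,10
q: 25,12,20,30,16,25,12,20,30,16,25,12,20,30,16,25
p: 10,7,9,11,8,10,7,9,11,8,10,7,9,11,8,10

steps = 4; useful = 64; efficiency = 64/64 = 1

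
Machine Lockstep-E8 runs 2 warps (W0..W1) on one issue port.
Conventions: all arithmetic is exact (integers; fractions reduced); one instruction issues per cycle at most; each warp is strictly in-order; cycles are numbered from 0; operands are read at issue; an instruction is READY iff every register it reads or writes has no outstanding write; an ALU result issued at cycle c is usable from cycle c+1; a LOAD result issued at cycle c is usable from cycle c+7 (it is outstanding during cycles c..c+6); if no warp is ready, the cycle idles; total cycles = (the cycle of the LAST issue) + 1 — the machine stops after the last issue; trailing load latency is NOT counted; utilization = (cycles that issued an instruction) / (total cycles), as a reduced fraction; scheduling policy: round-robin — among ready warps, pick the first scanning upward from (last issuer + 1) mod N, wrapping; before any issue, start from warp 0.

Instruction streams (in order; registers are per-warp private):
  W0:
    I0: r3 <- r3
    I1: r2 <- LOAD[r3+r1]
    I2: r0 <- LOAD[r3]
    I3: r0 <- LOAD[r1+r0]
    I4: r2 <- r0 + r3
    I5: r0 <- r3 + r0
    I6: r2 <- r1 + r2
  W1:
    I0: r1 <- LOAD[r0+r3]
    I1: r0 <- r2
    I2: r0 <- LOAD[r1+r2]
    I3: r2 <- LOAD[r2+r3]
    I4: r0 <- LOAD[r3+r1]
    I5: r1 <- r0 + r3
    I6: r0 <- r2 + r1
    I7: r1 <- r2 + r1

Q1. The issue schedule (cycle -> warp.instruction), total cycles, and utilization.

cycle 0: W0.I0
cycle 1: W1.I0
cycle 2: W0.I1
cycle 3: W1.I1
cycle 4: W0.I2
cycle 5: idle
cycle 6: idle
cycle 7: idle
cycle 8: W1.I2
cycle 9: W1.I3
cycle 10: idle
cycle 11: W0.I3
cycle 12: idle
cycle 13: idle
cycle 14: idle
cycle 15: W1.I4
cycle 16: idle
cycle 17: idle
cycle 18: W0.I4
cycle 19: W0.I5
cycle 20: W0.I6
cycle 21: idle
cycle 22: W1.I5
cycle 23: W1.I6
cycle 24: W1.I7

Answer: 25 cycles, utilization 3/5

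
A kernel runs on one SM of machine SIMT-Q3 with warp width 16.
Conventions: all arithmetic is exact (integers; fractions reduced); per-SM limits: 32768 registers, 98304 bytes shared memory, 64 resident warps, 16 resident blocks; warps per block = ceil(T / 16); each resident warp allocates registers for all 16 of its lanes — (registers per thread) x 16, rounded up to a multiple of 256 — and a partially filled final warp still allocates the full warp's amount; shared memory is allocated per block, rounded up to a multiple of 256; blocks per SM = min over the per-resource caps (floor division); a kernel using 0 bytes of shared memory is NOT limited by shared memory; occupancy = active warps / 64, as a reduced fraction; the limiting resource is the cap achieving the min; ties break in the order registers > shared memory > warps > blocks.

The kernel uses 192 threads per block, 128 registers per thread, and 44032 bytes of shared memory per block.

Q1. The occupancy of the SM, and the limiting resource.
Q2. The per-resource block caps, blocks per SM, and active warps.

Answer: occupancy 3/16, limited by registers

registers: 1 block
shared memory: 2 blocks
warps: 5 blocks
blocks: 16 blocks

Answer: 1 block, 12 active warps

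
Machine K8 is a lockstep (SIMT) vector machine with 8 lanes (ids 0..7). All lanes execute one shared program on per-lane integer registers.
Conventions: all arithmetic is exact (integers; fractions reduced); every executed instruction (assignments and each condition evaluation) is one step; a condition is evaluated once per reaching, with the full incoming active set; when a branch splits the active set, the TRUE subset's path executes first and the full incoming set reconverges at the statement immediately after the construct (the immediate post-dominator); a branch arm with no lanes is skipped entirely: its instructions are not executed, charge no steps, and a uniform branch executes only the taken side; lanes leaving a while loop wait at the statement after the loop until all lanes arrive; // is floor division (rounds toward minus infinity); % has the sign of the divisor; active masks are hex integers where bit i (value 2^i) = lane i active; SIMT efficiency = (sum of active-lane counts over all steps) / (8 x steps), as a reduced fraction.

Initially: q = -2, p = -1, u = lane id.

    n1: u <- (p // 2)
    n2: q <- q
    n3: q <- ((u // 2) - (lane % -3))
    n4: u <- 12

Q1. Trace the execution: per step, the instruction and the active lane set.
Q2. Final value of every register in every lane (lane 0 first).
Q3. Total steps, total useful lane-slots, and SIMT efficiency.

step 0: u <- (p // 2)                0xff
step 1: q <- q                       0xff
step 2: q <- ((u // 2) - (lane % -3)) 0xff
step 3: u <- 12                      0xff

Answer: 4 steps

q: -1,1,0,-1,1,0,-1,1
p: -1,-1,-1,-1,-1,-1,-1,-1
u: 12,12,12,12,12,12,12,12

steps = 4; useful = 32; efficiency = 32/32 = 1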